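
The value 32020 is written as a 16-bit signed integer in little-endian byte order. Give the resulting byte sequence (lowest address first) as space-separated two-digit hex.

32020 in hexadecimal, padded to 16 bits, is 0x7D14.
Split into bytes (most-significant first): 7D 14.
Little-endian: lowest address holds the least-significant byte.
So at ascending addresses the bytes are 14 7D.

14 7D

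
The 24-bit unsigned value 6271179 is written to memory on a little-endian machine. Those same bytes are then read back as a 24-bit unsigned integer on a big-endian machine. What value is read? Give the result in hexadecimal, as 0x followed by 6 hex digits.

0xCBB05F

6271179 in 24-bit hexadecimal is 0x5FB0CB.
Stored little-endian, the bytes at ascending addresses are CB B0 5F.
Read back as big-endian, the last byte is least significant, giving 0xCBB05F.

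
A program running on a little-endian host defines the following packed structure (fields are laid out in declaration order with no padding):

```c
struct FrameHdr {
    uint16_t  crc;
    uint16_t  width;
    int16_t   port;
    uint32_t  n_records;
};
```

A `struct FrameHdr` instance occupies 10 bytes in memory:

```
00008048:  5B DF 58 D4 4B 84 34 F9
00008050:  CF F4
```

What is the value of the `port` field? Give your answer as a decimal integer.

`port` follows `crc` (2 B), `width` (2 B), so it starts at offset 2 + 2 = 4 and occupies 2 bytes.
Bytes at offsets 4..5: 4B 84.
Little-endian: lowest address holds the least-significant byte.
Reassemble most-significant byte first: 84 4B → 0x844B.
Top bit is set, so as a signed 16-bit value this is 0x844B − 2^16 = -31669.

-31669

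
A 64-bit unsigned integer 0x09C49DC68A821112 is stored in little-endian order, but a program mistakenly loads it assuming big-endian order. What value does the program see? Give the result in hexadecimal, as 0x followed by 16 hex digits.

0x1211828AC69DC409

Stored little-endian, the bytes at ascending addresses are 12 11 82 8A C6 9D C4 09.
Read back as big-endian, the last byte is least significant, giving 0x1211828AC69DC409.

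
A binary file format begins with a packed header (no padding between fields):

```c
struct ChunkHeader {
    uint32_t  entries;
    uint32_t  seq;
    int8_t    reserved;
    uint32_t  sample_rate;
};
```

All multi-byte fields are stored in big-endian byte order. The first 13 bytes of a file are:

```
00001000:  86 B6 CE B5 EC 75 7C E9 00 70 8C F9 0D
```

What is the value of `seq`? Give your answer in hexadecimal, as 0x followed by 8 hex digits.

0xEC757CE9

`seq` follows `entries` (4 bytes), so it starts at byte offset 4 and occupies 4 bytes.
Bytes at offsets 4..7: EC 75 7C E9.
Big-endian: lowest address holds the most-significant byte.
The bytes are already most-significant first: 0xEC757CE9.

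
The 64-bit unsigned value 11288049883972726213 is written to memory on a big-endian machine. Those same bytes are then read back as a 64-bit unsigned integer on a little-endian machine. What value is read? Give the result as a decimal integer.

14226049980291196828

11288049883972726213 in 64-bit hexadecimal is 0x9CA7359015156DC5.
Stored big-endian, the bytes at ascending addresses are 9C A7 35 90 15 15 6D C5.
Read back as little-endian, the first byte is least significant, giving 0xC56D15159035A79C.
0xC56D15159035A79C = 14226049980291196828.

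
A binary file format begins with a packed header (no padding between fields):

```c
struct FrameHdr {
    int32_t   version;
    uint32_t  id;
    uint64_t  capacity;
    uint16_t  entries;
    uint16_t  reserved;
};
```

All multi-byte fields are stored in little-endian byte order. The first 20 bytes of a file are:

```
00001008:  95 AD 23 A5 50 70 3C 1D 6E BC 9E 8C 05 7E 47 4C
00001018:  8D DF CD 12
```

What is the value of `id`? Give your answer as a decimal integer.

490500176

`id` follows `version` (4 bytes), so it starts at byte offset 4 and occupies 4 bytes.
Bytes at offsets 4..7: 50 70 3C 1D.
In little-endian order the low byte comes first in memory.
Reassemble most-significant byte first: 1D 3C 70 50 → 0x1D3C7050.
0x1D3C7050 = 490500176.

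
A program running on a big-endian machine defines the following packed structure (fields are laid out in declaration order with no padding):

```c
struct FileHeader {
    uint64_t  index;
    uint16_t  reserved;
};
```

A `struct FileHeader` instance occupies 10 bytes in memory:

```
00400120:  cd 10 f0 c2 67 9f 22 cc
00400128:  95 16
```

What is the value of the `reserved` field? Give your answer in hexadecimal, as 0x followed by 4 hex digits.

`reserved` follows `index` (8 bytes), so it starts at byte offset 8 and occupies 2 bytes.
Bytes at offsets 8..9: 95 16.
Big-endian: lowest address holds the most-significant byte.
The bytes are already most-significant first: 0x9516.

0x9516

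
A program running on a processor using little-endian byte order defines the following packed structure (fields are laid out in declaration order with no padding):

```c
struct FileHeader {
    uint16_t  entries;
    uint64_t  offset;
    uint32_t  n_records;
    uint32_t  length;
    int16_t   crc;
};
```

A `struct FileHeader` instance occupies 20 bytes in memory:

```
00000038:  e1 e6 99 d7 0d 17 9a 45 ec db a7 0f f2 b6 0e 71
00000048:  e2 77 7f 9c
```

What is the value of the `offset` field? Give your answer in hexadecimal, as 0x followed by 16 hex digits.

0xDBEC459A170DD799

`offset` follows `entries` (2 bytes), so it starts at byte offset 2 and occupies 8 bytes.
Bytes at offsets 2..9: 99 D7 0D 17 9A 45 EC DB.
In little-endian order the low byte comes first in memory.
Reassemble most-significant byte first: DB EC 45 9A 17 0D D7 99 → 0xDBEC459A170DD799.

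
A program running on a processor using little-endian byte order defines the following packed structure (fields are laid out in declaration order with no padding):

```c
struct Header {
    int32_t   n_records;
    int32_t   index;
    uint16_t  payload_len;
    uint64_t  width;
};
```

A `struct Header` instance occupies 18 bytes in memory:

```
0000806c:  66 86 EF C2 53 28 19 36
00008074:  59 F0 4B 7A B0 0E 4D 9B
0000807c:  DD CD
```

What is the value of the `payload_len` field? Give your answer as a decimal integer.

`payload_len` follows `n_records` (4 B), `index` (4 B), so it starts at offset 4 + 4 = 8 and occupies 2 bytes.
Bytes at offsets 8..9: 59 F0.
Little-endian stores the least-significant byte at the lowest address.
Reassemble most-significant byte first: F0 59 → 0xF059.
0xF059 = 61529.

61529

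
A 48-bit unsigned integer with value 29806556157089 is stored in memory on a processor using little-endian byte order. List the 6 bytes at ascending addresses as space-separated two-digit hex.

A1 14 31 E1 1B 1B

29806556157089 in hexadecimal, padded to 48 bits, is 0x1B1BE13114A1.
Split into bytes (most-significant first): 1B 1B E1 31 14 A1.
Little-endian stores the least-significant byte at the lowest address.
So at ascending addresses the bytes are A1 14 31 E1 1B 1B.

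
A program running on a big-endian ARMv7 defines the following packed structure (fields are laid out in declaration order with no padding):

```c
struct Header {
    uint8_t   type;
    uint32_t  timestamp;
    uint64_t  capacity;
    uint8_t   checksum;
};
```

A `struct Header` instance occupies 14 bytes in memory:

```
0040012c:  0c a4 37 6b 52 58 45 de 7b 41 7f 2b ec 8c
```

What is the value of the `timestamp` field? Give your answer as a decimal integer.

`timestamp` follows `type` (1 byte), so it starts at byte offset 1 and occupies 4 bytes.
Bytes at offsets 1..4: A4 37 6B 52.
Big-endian: lowest address holds the most-significant byte.
The bytes are already most-significant first: 0xA4376B52.
0xA4376B52 = 2755095378.

2755095378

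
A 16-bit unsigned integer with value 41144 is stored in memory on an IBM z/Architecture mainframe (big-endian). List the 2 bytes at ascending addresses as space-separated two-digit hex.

A0 B8

41144 in hexadecimal, padded to 16 bits, is 0xA0B8.
Split into bytes (most-significant first): A0 B8.
Big-endian: lowest address holds the most-significant byte.
So the memory order matches the most-significant-first order: A0 B8.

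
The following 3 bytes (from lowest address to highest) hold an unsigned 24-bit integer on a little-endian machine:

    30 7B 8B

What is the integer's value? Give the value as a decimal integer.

Little-endian stores the least-significant byte at the lowest address.
Reassemble most-significant byte first: 8B 7B 30 → 0x8B7B30.
0x8B7B30 = 9141040.

9141040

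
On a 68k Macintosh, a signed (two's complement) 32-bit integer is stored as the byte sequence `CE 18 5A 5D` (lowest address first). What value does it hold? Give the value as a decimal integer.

-837264803

In big-endian order the high byte comes first in memory.
The bytes are already most-significant first: 0xCE185A5D.
Top bit is set, so as a signed 32-bit value this is 0xCE185A5D − 2^32 = -837264803.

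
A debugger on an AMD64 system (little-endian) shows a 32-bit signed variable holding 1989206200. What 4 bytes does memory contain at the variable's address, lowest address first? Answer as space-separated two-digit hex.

B8 E0 90 76

1989206200 in hexadecimal, padded to 32 bits, is 0x7690E0B8.
Split into bytes (most-significant first): 76 90 E0 B8.
In little-endian order the low byte comes first in memory.
So at ascending addresses the bytes are B8 E0 90 76.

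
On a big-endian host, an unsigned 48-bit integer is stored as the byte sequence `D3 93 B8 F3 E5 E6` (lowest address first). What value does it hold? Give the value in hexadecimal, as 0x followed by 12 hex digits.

0xD393B8F3E5E6

Big-endian stores the most-significant byte at the lowest address.
The bytes are already most-significant first: 0xD393B8F3E5E6.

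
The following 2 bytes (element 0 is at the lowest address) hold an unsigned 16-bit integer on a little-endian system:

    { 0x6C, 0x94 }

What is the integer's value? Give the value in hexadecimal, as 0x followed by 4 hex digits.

0x946C

Little-endian: lowest address holds the least-significant byte.
Reassemble most-significant byte first: 94 6C → 0x946C.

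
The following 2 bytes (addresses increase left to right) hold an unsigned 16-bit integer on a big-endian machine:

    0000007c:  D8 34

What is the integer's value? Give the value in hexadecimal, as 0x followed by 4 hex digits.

Big-endian stores the most-significant byte at the lowest address.
The bytes are already most-significant first: 0xD834.

0xD834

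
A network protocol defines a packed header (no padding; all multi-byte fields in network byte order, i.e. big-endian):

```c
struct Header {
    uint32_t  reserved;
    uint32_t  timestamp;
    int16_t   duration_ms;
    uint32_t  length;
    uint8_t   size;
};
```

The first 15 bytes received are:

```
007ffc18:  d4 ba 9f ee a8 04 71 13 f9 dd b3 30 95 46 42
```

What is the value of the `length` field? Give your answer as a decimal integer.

3006305606

`length` follows `reserved` (4 B), `timestamp` (4 B), `duration_ms` (2 B), so it starts at offset 4 + 4 + 2 = 10 and occupies 4 bytes.
Bytes at offsets 10..13: B3 30 95 46.
Big-endian: lowest address holds the most-significant byte.
The bytes are already most-significant first: 0xB3309546.
0xB3309546 = 3006305606.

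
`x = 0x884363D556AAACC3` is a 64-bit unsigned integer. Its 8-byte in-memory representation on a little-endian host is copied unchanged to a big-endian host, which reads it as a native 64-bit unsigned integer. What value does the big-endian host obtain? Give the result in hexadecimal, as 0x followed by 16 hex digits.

Stored little-endian, the bytes at ascending addresses are C3 AC AA 56 D5 63 43 88.
Read back as big-endian, the last byte is least significant, giving 0xC3ACAA56D5634388.

0xC3ACAA56D5634388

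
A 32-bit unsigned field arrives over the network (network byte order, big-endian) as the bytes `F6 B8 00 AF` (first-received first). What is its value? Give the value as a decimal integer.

In big-endian order the high byte comes first in memory.
The bytes are already most-significant first: 0xF6B800AF.
0xF6B800AF = 4139253935.

4139253935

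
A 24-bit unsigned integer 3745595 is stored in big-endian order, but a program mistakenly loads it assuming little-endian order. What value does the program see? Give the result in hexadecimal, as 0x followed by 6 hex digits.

3745595 in 24-bit hexadecimal is 0x39273B.
Stored big-endian, the bytes at ascending addresses are 39 27 3B.
Read back as little-endian, the first byte is least significant, giving 0x3B2739.

0x3B2739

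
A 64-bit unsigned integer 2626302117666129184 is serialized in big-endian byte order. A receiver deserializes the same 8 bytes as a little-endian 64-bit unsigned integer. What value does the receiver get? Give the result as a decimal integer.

2626302117666129184 in 64-bit hexadecimal is 0x24727FDC7C588520.
Stored big-endian, the bytes at ascending addresses are 24 72 7F DC 7C 58 85 20.
Read back as little-endian, the first byte is least significant, giving 0x2085587CDC7F7224.
0x2085587CDC7F7224 = 2343376474414740004.

2343376474414740004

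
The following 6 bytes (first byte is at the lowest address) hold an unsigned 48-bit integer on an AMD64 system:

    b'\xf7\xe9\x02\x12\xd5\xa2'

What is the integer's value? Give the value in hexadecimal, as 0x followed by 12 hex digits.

0xA2D51202E9F7

In little-endian order the low byte comes first in memory.
Reassemble most-significant byte first: A2 D5 12 02 E9 F7 → 0xA2D51202E9F7.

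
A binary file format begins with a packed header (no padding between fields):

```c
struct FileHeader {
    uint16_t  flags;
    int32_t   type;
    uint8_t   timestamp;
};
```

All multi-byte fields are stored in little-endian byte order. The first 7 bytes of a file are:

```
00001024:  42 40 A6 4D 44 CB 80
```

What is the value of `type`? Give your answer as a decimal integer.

-884716122

`type` follows `flags` (2 bytes), so it starts at byte offset 2 and occupies 4 bytes.
Bytes at offsets 2..5: A6 4D 44 CB.
In little-endian order the low byte comes first in memory.
Reassemble most-significant byte first: CB 44 4D A6 → 0xCB444DA6.
Top bit is set, so as a signed 32-bit value this is 0xCB444DA6 − 2^32 = -884716122.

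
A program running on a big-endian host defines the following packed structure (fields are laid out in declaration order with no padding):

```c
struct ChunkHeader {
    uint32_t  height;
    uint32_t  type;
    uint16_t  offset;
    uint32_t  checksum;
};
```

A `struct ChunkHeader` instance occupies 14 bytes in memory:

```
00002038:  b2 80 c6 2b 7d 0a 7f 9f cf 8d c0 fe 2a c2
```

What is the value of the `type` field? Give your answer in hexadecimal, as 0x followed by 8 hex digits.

`type` follows `height` (4 bytes), so it starts at byte offset 4 and occupies 4 bytes.
Bytes at offsets 4..7: 7D 0A 7F 9F.
Big-endian stores the most-significant byte at the lowest address.
The bytes are already most-significant first: 0x7D0A7F9F.

0x7D0A7F9F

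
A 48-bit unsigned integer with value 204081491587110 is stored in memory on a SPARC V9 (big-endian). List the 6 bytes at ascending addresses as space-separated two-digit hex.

B9 9C 6C CF B0 26

204081491587110 in hexadecimal, padded to 48 bits, is 0xB99C6CCFB026.
Split into bytes (most-significant first): B9 9C 6C CF B0 26.
Big-endian stores the most-significant byte at the lowest address.
So the memory order matches the most-significant-first order: B9 9C 6C CF B0 26.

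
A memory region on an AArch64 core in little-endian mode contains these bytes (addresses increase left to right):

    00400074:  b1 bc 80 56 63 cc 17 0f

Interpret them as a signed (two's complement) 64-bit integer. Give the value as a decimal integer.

1087562562058370225

Little-endian stores the least-significant byte at the lowest address.
Reassemble most-significant byte first: 0F 17 CC 63 56 80 BC B1 → 0x0F17CC635680BCB1.
0x0F17CC635680BCB1 = 1087562562058370225.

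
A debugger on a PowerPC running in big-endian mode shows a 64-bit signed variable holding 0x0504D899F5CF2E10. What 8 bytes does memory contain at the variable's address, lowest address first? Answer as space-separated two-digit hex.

Split into bytes (most-significant first): 05 04 D8 99 F5 CF 2E 10.
Big-endian: lowest address holds the most-significant byte.
So the memory order matches the most-significant-first order: 05 04 D8 99 F5 CF 2E 10.

05 04 D8 99 F5 CF 2E 10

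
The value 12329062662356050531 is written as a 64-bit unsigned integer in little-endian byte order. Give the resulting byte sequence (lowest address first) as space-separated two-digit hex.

12329062662356050531 in hexadecimal, padded to 64 bits, is 0xAB19A12B5343A263.
Split into bytes (most-significant first): AB 19 A1 2B 53 43 A2 63.
In little-endian order the low byte comes first in memory.
So at ascending addresses the bytes are 63 A2 43 53 2B A1 19 AB.

63 A2 43 53 2B A1 19 AB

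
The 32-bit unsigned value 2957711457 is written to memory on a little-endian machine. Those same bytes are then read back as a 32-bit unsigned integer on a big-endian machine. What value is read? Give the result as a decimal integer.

1628982192

2957711457 in 32-bit hexadecimal is 0xB04B1861.
Stored little-endian, the bytes at ascending addresses are 61 18 4B B0.
Read back as big-endian, the last byte is least significant, giving 0x61184BB0.
0x61184BB0 = 1628982192.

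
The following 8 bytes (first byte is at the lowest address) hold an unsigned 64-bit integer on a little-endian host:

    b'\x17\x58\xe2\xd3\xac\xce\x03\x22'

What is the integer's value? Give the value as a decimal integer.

2451029863904204823

In little-endian order the low byte comes first in memory.
Reassemble most-significant byte first: 22 03 CE AC D3 E2 58 17 → 0x2203CEACD3E25817.
0x2203CEACD3E25817 = 2451029863904204823.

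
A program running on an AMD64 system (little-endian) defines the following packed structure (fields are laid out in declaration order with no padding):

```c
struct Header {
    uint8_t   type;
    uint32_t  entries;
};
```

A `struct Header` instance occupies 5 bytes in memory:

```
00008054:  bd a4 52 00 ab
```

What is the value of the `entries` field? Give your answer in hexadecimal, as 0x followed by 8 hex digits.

0xAB0052A4

`entries` follows `type` (1 byte), so it starts at byte offset 1 and occupies 4 bytes.
Bytes at offsets 1..4: A4 52 00 AB.
Little-endian: lowest address holds the least-significant byte.
Reassemble most-significant byte first: AB 00 52 A4 → 0xAB0052A4.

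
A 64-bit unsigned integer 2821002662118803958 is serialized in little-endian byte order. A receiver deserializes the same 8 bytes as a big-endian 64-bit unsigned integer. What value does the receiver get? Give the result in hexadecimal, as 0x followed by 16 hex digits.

0xF6C90592F9362627

2821002662118803958 in 64-bit hexadecimal is 0x272636F99205C9F6.
Stored little-endian, the bytes at ascending addresses are F6 C9 05 92 F9 36 26 27.
Read back as big-endian, the last byte is least significant, giving 0xF6C90592F9362627.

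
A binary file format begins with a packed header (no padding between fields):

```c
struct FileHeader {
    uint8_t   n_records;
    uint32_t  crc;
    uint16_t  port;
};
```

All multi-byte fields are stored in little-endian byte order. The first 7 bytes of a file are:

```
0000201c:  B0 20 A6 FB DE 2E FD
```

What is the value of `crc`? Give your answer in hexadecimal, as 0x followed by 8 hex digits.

0xDEFBA620

`crc` follows `n_records` (1 byte), so it starts at byte offset 1 and occupies 4 bytes.
Bytes at offsets 1..4: 20 A6 FB DE.
Little-endian stores the least-significant byte at the lowest address.
Reassemble most-significant byte first: DE FB A6 20 → 0xDEFBA620.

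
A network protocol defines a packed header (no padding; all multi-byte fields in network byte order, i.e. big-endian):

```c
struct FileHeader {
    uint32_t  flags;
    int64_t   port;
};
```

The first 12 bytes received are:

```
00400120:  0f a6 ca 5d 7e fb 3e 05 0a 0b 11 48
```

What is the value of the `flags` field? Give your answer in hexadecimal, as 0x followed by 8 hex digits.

0x0FA6CA5D

`flags` is the first field, at byte offset 0, occupying 4 bytes.
Bytes at offsets 0..3: 0F A6 CA 5D.
In big-endian order the high byte comes first in memory.
The bytes are already most-significant first: 0x0FA6CA5D.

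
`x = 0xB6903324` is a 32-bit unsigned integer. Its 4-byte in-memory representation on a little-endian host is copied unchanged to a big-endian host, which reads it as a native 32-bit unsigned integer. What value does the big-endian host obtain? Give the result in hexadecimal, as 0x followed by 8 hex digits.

Stored little-endian, the bytes at ascending addresses are 24 33 90 B6.
Read back as big-endian, the last byte is least significant, giving 0x243390B6.

0x243390B6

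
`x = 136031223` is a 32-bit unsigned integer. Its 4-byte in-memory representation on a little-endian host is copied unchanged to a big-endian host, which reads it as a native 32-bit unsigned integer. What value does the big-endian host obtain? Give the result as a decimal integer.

4155185928

136031223 in 32-bit hexadecimal is 0x081BABF7.
Stored little-endian, the bytes at ascending addresses are F7 AB 1B 08.
Read back as big-endian, the last byte is least significant, giving 0xF7AB1B08.
0xF7AB1B08 = 4155185928.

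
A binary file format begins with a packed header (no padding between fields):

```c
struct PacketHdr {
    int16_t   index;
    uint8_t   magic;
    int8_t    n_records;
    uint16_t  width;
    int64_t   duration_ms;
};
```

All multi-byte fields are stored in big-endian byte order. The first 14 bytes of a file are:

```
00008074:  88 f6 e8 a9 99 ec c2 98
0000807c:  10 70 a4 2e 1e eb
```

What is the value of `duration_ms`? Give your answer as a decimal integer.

`duration_ms` follows `index` (2 B), `magic` (1 B), `n_records` (1 B), `width` (2 B), so it starts at offset 2 + 1 + 1 + 2 = 6 and occupies 8 bytes.
Bytes at offsets 6..13: C2 98 10 70 A4 2E 1E EB.
Big-endian stores the most-significant byte at the lowest address.
The bytes are already most-significant first: 0xC2981070A42E1EEB.
Top bit is set, so as a signed 64-bit value this is 0xC2981070A42E1EEB − 2^64 = -4424768557914644757.

-4424768557914644757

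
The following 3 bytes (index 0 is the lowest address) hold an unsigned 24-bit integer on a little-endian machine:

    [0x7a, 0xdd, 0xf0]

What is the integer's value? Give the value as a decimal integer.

Little-endian: lowest address holds the least-significant byte.
Reassemble most-significant byte first: F0 DD 7A → 0xF0DD7A.
0xF0DD7A = 15785338.

15785338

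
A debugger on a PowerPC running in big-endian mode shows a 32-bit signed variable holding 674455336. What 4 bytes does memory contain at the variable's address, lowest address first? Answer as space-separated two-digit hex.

674455336 in hexadecimal, padded to 32 bits, is 0x28335F28.
Split into bytes (most-significant first): 28 33 5F 28.
Big-endian: lowest address holds the most-significant byte.
So the memory order matches the most-significant-first order: 28 33 5F 28.

28 33 5F 28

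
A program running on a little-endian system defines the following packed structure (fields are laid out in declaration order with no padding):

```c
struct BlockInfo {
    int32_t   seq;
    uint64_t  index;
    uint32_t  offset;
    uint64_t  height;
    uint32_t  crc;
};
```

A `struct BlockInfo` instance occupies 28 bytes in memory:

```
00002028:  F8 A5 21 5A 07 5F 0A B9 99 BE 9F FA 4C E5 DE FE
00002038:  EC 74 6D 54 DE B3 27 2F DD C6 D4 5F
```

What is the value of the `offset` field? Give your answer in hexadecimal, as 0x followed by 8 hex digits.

0xFEDEE54C

`offset` follows `seq` (4 B), `index` (8 B), so it starts at offset 4 + 8 = 12 and occupies 4 bytes.
Bytes at offsets 12..15: 4C E5 DE FE.
Little-endian: lowest address holds the least-significant byte.
Reassemble most-significant byte first: FE DE E5 4C → 0xFEDEE54C.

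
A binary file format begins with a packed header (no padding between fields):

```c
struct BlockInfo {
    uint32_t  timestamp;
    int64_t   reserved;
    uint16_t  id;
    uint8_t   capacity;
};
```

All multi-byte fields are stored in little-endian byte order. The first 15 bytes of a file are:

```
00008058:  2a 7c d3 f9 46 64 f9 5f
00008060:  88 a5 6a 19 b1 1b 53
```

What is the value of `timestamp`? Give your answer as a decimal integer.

`timestamp` is the first field, at byte offset 0, occupying 4 bytes.
Bytes at offsets 0..3: 2A 7C D3 F9.
Little-endian: lowest address holds the least-significant byte.
Reassemble most-significant byte first: F9 D3 7C 2A → 0xF9D37C2A.
0xF9D37C2A = 4191386666.

4191386666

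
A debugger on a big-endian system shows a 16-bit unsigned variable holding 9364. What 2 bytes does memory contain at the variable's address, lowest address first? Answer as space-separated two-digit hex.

9364 in hexadecimal, padded to 16 bits, is 0x2494.
Split into bytes (most-significant first): 24 94.
Big-endian stores the most-significant byte at the lowest address.
So the memory order matches the most-significant-first order: 24 94.

24 94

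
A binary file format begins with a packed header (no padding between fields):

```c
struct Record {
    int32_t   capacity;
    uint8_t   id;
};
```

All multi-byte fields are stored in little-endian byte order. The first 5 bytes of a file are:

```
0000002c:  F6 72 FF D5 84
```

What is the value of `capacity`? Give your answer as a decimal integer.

-704679178

`capacity` is the first field, at byte offset 0, occupying 4 bytes.
Bytes at offsets 0..3: F6 72 FF D5.
In little-endian order the low byte comes first in memory.
Reassemble most-significant byte first: D5 FF 72 F6 → 0xD5FF72F6.
Top bit is set, so as a signed 32-bit value this is 0xD5FF72F6 − 2^32 = -704679178.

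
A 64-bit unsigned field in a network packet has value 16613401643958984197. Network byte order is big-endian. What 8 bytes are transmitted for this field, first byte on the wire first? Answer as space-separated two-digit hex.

E6 8E A8 C6 0B 10 DE 05

16613401643958984197 in hexadecimal, padded to 64 bits, is 0xE68EA8C60B10DE05.
Split into bytes (most-significant first): E6 8E A8 C6 0B 10 DE 05.
In big-endian order the high byte comes first in memory.
So the memory order matches the most-significant-first order: E6 8E A8 C6 0B 10 DE 05.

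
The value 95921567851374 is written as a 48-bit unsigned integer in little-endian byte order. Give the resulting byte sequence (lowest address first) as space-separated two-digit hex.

6E 63 FA 7A 3D 57

95921567851374 in hexadecimal, padded to 48 bits, is 0x573D7AFA636E.
Split into bytes (most-significant first): 57 3D 7A FA 63 6E.
In little-endian order the low byte comes first in memory.
So at ascending addresses the bytes are 6E 63 FA 7A 3D 57.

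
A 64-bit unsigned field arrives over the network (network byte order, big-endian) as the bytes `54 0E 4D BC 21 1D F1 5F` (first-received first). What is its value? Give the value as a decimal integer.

Big-endian stores the most-significant byte at the lowest address.
The bytes are already most-significant first: 0x540E4DBC211DF15F.
0x540E4DBC211DF15F = 6056864019264696671.

6056864019264696671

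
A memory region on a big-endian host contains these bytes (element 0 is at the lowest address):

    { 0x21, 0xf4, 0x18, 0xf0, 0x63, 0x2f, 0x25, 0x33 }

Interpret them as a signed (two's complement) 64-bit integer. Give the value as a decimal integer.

Big-endian stores the most-significant byte at the lowest address.
The bytes are already most-significant first: 0x21F418F0632F2533.
0x21F418F0632F2533 = 2446607918304273715.

2446607918304273715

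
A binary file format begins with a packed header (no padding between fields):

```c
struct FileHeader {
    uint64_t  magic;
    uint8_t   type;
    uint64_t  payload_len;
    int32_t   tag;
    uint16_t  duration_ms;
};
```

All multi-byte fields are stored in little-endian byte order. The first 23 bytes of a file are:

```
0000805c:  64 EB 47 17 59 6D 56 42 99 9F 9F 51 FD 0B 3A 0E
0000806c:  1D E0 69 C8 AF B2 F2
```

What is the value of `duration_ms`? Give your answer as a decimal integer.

62130

`duration_ms` follows `magic` (8 B), `type` (1 B), `payload_len` (8 B), `tag` (4 B), so it starts at offset 8 + 1 + 8 + 4 = 21 and occupies 2 bytes.
Bytes at offsets 21..22: B2 F2.
Little-endian stores the least-significant byte at the lowest address.
Reassemble most-significant byte first: F2 B2 → 0xF2B2.
0xF2B2 = 62130.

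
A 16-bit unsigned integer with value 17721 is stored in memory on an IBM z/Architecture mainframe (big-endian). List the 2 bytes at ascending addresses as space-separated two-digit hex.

17721 in hexadecimal, padded to 16 bits, is 0x4539.
Split into bytes (most-significant first): 45 39.
In big-endian order the high byte comes first in memory.
So the memory order matches the most-significant-first order: 45 39.

45 39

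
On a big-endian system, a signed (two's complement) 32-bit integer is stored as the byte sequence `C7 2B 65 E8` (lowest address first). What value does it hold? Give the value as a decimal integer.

-953457176

Big-endian stores the most-significant byte at the lowest address.
The bytes are already most-significant first: 0xC72B65E8.
Top bit is set, so as a signed 32-bit value this is 0xC72B65E8 − 2^32 = -953457176.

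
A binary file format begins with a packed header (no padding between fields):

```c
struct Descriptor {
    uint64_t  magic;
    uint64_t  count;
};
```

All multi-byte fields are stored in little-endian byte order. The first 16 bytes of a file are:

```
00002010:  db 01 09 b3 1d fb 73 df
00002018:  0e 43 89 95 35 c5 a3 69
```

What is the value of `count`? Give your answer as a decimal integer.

`count` follows `magic` (8 bytes), so it starts at byte offset 8 and occupies 8 bytes.
Bytes at offsets 8..15: 0E 43 89 95 35 C5 A3 69.
In little-endian order the low byte comes first in memory.
Reassemble most-significant byte first: 69 A3 C5 35 95 89 43 0E → 0x69A3C5359589430E.
0x69A3C5359589430E = 7612144629119009550.

7612144629119009550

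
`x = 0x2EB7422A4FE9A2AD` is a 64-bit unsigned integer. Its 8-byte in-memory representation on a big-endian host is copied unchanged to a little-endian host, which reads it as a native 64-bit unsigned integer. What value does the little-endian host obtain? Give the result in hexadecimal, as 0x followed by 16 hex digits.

0xADA2E94F2A42B72E

Stored big-endian, the bytes at ascending addresses are 2E B7 42 2A 4F E9 A2 AD.
Read back as little-endian, the first byte is least significant, giving 0xADA2E94F2A42B72E.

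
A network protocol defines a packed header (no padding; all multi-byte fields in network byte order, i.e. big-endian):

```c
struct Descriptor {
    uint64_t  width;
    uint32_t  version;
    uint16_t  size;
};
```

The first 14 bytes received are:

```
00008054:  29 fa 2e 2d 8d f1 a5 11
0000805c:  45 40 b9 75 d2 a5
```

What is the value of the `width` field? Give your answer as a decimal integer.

3024780872922539281

`width` is the first field, at byte offset 0, occupying 8 bytes.
Bytes at offsets 0..7: 29 FA 2E 2D 8D F1 A5 11.
Big-endian: lowest address holds the most-significant byte.
The bytes are already most-significant first: 0x29FA2E2D8DF1A511.
0x29FA2E2D8DF1A511 = 3024780872922539281.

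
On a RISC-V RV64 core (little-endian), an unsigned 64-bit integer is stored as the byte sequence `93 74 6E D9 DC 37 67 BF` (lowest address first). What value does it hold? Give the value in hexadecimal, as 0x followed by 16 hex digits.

0xBF6737DCD96E7493

In little-endian order the low byte comes first in memory.
Reassemble most-significant byte first: BF 67 37 DC D9 6E 74 93 → 0xBF6737DCD96E7493.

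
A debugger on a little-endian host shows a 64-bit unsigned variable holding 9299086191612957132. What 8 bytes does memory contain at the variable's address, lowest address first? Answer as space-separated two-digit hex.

9299086191612957132 in hexadecimal, padded to 64 bits, is 0x810CFD9F62D491CC.
Split into bytes (most-significant first): 81 0C FD 9F 62 D4 91 CC.
Little-endian: lowest address holds the least-significant byte.
So at ascending addresses the bytes are CC 91 D4 62 9F FD 0C 81.

CC 91 D4 62 9F FD 0C 81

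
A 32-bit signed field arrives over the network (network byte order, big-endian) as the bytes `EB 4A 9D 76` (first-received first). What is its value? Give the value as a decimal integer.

-347431562

Big-endian: lowest address holds the most-significant byte.
The bytes are already most-significant first: 0xEB4A9D76.
Top bit is set, so as a signed 32-bit value this is 0xEB4A9D76 − 2^32 = -347431562.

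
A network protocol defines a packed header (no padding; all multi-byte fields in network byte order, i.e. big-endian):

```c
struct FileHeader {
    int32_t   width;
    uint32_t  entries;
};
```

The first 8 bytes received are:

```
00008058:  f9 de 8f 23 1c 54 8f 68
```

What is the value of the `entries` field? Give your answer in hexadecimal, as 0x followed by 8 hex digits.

0x1C548F68

`entries` follows `width` (4 bytes), so it starts at byte offset 4 and occupies 4 bytes.
Bytes at offsets 4..7: 1C 54 8F 68.
Big-endian stores the most-significant byte at the lowest address.
The bytes are already most-significant first: 0x1C548F68.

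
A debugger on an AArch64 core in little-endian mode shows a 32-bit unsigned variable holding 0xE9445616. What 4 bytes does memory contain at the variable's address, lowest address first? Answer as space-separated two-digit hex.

Split into bytes (most-significant first): E9 44 56 16.
In little-endian order the low byte comes first in memory.
So at ascending addresses the bytes are 16 56 44 E9.

16 56 44 E9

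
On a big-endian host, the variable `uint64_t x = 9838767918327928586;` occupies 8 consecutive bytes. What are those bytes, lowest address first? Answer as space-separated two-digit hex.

88 8A 53 4B 2F 72 17 0A

9838767918327928586 in hexadecimal, padded to 64 bits, is 0x888A534B2F72170A.
Split into bytes (most-significant first): 88 8A 53 4B 2F 72 17 0A.
In big-endian order the high byte comes first in memory.
So the memory order matches the most-significant-first order: 88 8A 53 4B 2F 72 17 0A.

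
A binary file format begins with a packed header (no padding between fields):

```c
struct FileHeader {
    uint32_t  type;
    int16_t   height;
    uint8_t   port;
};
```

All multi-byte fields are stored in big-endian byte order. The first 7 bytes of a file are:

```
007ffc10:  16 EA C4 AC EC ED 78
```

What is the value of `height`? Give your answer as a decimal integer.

-4883

`height` follows `type` (4 bytes), so it starts at byte offset 4 and occupies 2 bytes.
Bytes at offsets 4..5: EC ED.
In big-endian order the high byte comes first in memory.
The bytes are already most-significant first: 0xECED.
Top bit is set, so as a signed 16-bit value this is 0xECED − 2^16 = -4883.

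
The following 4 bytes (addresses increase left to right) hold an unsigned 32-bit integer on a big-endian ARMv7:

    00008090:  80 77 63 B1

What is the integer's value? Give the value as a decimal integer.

Big-endian: lowest address holds the most-significant byte.
The bytes are already most-significant first: 0x807763B1.
0x807763B1 = 2155307953.

2155307953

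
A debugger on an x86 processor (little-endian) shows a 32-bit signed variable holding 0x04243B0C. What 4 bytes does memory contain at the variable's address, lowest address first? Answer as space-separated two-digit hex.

Split into bytes (most-significant first): 04 24 3B 0C.
In little-endian order the low byte comes first in memory.
So at ascending addresses the bytes are 0C 3B 24 04.

0C 3B 24 04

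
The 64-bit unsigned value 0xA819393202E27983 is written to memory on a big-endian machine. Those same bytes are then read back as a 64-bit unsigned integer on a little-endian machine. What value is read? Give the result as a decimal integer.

9473851790210963880

Stored big-endian, the bytes at ascending addresses are A8 19 39 32 02 E2 79 83.
Read back as little-endian, the first byte is least significant, giving 0x8379E202323919A8.
0x8379E202323919A8 = 9473851790210963880.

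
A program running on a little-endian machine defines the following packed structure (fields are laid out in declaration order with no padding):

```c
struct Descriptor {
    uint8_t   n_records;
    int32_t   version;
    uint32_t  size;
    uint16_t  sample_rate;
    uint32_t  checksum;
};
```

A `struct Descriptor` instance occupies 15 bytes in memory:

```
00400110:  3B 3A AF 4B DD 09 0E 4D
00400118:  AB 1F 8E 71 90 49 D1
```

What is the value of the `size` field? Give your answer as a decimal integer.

`size` follows `n_records` (1 B), `version` (4 B), so it starts at offset 1 + 4 = 5 and occupies 4 bytes.
Bytes at offsets 5..8: 09 0E 4D AB.
Little-endian stores the least-significant byte at the lowest address.
Reassemble most-significant byte first: AB 4D 0E 09 → 0xAB4D0E09.
0xAB4D0E09 = 2873953801.

2873953801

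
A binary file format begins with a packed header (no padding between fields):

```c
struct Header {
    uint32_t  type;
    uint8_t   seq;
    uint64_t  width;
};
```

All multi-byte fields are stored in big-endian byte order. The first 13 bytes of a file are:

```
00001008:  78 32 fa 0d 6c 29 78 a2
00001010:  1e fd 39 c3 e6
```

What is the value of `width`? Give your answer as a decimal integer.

`width` follows `type` (4 B), `seq` (1 B), so it starts at offset 4 + 1 = 5 and occupies 8 bytes.
Bytes at offsets 5..12: 29 78 A2 1E FD 39 C3 E6.
In big-endian order the high byte comes first in memory.
The bytes are already most-significant first: 0x2978A21EFD39C3E6.
0x2978A21EFD39C3E6 = 2988316606741464038.

2988316606741464038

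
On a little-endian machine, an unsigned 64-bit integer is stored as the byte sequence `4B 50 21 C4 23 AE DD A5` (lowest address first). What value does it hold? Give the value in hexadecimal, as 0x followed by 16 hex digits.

0xA5DDAE23C421504B

Little-endian: lowest address holds the least-significant byte.
Reassemble most-significant byte first: A5 DD AE 23 C4 21 50 4B → 0xA5DDAE23C421504B.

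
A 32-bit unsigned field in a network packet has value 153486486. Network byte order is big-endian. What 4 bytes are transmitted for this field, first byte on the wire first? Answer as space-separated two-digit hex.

153486486 in hexadecimal, padded to 32 bits, is 0x09260496.
Split into bytes (most-significant first): 09 26 04 96.
In big-endian order the high byte comes first in memory.
So the memory order matches the most-significant-first order: 09 26 04 96.

09 26 04 96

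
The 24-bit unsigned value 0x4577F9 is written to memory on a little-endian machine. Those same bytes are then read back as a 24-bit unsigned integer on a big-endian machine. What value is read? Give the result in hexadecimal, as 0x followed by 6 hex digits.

Stored little-endian, the bytes at ascending addresses are F9 77 45.
Read back as big-endian, the last byte is least significant, giving 0xF97745.

0xF97745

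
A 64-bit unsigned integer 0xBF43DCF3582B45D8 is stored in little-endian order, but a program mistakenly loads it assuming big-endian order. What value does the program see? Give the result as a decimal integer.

15583909746633884607

Stored little-endian, the bytes at ascending addresses are D8 45 2B 58 F3 DC 43 BF.
Read back as big-endian, the last byte is least significant, giving 0xD8452B58F3DC43BF.
0xD8452B58F3DC43BF = 15583909746633884607.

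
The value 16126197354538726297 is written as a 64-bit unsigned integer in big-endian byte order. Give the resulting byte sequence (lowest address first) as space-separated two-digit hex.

DF CB C3 0D BF 1F F3 99

16126197354538726297 in hexadecimal, padded to 64 bits, is 0xDFCBC30DBF1FF399.
Split into bytes (most-significant first): DF CB C3 0D BF 1F F3 99.
Big-endian stores the most-significant byte at the lowest address.
So the memory order matches the most-significant-first order: DF CB C3 0D BF 1F F3 99.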